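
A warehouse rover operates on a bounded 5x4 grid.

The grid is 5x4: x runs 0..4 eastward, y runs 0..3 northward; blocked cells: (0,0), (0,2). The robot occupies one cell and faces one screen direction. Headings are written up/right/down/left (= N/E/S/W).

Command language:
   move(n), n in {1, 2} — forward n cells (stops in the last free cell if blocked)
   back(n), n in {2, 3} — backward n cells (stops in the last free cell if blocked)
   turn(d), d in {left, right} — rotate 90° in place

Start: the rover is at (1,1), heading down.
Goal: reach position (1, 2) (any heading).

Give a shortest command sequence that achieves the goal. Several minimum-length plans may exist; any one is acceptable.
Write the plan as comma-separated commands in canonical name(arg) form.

start: at (1,1), heading down
[1] after back(2): at (1,3), heading down
[2] after move(1): at (1,2), heading down
nothing shorter than 2 reaches the goal.

back(2), move(1)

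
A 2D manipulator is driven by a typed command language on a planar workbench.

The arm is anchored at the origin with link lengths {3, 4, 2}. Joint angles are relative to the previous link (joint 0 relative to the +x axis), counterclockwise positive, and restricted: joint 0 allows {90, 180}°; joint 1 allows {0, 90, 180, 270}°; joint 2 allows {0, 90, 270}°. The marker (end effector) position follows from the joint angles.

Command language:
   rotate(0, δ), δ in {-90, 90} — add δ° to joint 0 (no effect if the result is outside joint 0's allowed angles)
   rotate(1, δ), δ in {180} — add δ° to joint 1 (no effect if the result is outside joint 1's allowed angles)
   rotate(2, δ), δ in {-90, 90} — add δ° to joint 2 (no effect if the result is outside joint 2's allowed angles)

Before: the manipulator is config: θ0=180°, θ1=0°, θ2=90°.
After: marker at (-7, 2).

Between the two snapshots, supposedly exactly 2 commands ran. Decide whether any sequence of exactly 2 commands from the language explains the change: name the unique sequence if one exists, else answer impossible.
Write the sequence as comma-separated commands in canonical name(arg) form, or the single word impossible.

t0: config: θ0=180°, θ1=0°, θ2=90°
[1] after rotate(2, -90): config: θ0=180°, θ1=0°, θ2=0°
[2] after rotate(2, -90): config: θ0=180°, θ1=0°, θ2=270°
all 25 alternatives checked — unique.

rotate(2, -90), rotate(2, -90)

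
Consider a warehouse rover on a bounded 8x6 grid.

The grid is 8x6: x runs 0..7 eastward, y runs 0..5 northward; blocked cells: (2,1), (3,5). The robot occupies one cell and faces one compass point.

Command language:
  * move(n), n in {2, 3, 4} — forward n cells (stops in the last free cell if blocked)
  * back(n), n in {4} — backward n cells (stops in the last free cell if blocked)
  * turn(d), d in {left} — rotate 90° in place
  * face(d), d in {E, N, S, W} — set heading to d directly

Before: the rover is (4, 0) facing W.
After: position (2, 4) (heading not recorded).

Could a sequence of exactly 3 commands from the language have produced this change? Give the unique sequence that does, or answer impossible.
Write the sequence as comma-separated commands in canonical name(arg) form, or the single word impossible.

no 3-step route produces this change.

impossible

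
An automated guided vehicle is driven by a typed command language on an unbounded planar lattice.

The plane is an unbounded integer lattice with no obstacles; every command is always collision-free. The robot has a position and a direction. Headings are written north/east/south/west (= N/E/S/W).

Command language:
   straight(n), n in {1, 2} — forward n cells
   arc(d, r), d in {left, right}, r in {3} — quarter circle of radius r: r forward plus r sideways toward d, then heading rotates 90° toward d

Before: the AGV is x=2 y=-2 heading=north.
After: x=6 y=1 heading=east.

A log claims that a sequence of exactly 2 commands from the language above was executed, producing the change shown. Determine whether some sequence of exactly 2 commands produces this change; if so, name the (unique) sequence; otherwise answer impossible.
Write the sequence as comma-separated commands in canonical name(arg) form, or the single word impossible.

arc(right, 3), straight(1)

key: position moved to (6,1) AND the heading swung to E — translation plus rotation needed
begin: x=2 y=-2 heading=north
[1] after arc(right, 3): x=5 y=1 heading=east
[2] after straight(1): x=6 y=1 heading=east
uniquely the one of 16 2-step routes that fits.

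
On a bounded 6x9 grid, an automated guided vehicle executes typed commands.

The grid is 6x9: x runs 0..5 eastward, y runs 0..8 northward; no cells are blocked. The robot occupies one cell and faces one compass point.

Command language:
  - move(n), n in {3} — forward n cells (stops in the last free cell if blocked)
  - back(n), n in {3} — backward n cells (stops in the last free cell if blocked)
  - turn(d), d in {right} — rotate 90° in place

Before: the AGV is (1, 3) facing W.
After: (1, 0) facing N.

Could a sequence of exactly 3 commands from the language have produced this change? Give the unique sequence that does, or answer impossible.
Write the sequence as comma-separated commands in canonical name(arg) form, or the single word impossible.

turn(right), back(3), back(3)

key: position moved to (1,0) AND the heading swung to N — translation plus rotation needed
t0: (1, 3) facing W
1. turn(right) → (1, 3) facing N
2. back(3) → (1, 0) facing N
3. back(3) → (1, 0) facing N
uniquely the one of 27 3-step routes that fits.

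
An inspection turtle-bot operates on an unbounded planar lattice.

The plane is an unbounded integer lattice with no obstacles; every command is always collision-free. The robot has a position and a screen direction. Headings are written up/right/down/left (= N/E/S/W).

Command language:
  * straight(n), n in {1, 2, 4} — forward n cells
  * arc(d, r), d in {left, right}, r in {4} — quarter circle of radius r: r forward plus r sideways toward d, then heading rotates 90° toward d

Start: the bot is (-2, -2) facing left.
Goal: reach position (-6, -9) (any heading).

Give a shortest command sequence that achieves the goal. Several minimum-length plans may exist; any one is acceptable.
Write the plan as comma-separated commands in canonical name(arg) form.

arc(left, 4), straight(2), straight(1)

initial: (-2, -2) facing left
step 1 (arc(left, 4)): (-6, -6) facing down
step 2 (straight(2)): (-6, -8) facing down
step 3 (straight(1)): (-6, -9) facing down
no 2-step plan works, so 3 is optimal.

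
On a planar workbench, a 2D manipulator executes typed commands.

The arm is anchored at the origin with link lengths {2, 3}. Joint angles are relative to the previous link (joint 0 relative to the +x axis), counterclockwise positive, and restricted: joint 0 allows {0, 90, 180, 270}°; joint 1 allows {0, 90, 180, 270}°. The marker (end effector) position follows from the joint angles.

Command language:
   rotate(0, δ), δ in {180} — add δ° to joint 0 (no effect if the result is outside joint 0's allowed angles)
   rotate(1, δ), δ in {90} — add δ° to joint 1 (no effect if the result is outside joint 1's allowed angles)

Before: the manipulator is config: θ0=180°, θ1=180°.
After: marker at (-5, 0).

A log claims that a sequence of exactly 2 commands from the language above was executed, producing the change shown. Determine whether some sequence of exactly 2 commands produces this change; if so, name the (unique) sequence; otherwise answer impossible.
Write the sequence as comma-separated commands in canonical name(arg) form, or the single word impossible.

rotate(1, 90), rotate(1, 90)

start: config: θ0=180°, θ1=180°
1. rotate(1, 90) → config: θ0=180°, θ1=270°
2. rotate(1, 90) → config: θ0=180°, θ1=0°
uniquely the one of 4 2-step routes that fits.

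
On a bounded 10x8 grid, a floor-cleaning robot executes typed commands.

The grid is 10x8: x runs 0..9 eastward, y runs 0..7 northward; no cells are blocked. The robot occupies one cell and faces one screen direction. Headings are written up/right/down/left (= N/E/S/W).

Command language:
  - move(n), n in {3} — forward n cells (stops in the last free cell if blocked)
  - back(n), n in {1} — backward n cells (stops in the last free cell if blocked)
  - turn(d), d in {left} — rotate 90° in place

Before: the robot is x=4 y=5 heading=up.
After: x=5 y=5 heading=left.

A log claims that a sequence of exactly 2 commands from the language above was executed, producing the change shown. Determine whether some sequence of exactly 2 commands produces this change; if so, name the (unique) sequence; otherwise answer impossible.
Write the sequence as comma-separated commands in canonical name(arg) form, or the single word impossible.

key: running back(1) before turn(left) would end elsewhere — order is forced
t0: x=4 y=5 heading=up
[1] after turn(left): x=4 y=5 heading=left
[2] after back(1): x=5 y=5 heading=left
uniquely the one of 9 2-step routes that fits.

turn(left), back(1)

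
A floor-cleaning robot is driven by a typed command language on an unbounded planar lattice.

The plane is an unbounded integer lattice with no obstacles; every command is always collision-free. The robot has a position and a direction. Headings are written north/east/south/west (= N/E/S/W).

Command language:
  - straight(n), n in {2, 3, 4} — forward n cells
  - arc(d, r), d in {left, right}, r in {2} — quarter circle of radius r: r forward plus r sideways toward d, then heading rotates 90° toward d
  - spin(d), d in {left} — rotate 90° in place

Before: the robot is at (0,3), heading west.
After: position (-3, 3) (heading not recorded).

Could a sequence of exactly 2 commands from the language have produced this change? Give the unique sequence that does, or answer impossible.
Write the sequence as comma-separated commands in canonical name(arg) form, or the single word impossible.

straight(3), spin(left)

key: order matters: swapping straight(3) and spin(left) lands elsewhere
start: at (0,3), heading west
t=1 straight(3) ⇒ at (-3,3), heading west
t=2 spin(left) ⇒ at (-3,3), heading south
all 36 alternatives checked — unique.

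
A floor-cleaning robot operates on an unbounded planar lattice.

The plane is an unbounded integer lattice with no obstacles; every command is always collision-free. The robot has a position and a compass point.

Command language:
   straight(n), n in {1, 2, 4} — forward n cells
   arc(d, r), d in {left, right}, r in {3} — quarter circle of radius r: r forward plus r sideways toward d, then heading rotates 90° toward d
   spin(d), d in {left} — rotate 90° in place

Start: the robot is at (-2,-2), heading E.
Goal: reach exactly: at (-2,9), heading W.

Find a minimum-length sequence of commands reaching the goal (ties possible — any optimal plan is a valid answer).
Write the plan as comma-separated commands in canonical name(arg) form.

begin: at (-2,-2), heading E
t=1 arc(left, 3) ⇒ at (1,1), heading N
t=2 straight(4) ⇒ at (1,5), heading N
t=3 straight(1) ⇒ at (1,6), heading N
t=4 arc(left, 3) ⇒ at (-2,9), heading W
nothing shorter than 4 reaches the goal.

arc(left, 3), straight(4), straight(1), arc(left, 3)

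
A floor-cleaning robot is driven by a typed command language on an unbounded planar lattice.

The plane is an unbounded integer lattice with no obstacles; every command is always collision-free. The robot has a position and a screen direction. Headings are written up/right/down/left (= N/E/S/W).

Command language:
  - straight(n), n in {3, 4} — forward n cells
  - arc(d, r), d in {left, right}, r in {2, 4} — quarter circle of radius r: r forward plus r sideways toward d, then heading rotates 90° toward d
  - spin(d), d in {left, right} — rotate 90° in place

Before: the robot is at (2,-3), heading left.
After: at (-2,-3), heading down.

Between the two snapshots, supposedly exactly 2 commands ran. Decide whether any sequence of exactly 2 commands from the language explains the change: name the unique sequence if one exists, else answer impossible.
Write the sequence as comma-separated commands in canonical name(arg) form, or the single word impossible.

straight(4), spin(left)

key: position moved to (-2,-3) AND the heading swung to S — translation plus rotation needed
begin: at (2,-3), heading left
[1] after straight(4): at (-2,-3), heading left
[2] after spin(left): at (-2,-3), heading down
no other 2-command option fits: unique.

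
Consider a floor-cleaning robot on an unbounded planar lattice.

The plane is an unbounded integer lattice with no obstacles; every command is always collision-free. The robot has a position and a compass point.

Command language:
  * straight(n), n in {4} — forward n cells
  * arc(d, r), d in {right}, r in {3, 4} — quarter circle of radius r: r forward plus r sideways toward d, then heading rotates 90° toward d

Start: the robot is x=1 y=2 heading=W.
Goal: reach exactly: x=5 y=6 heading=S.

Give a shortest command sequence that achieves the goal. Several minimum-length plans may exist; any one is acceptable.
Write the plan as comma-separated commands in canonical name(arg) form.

arc(right, 4), arc(right, 4), arc(right, 4)

initial: x=1 y=2 heading=W
step 1 (arc(right, 4)): x=-3 y=6 heading=N
step 2 (arc(right, 4)): x=1 y=10 heading=E
step 3 (arc(right, 4)): x=5 y=6 heading=S
shorter routes all fall short; 3 is best.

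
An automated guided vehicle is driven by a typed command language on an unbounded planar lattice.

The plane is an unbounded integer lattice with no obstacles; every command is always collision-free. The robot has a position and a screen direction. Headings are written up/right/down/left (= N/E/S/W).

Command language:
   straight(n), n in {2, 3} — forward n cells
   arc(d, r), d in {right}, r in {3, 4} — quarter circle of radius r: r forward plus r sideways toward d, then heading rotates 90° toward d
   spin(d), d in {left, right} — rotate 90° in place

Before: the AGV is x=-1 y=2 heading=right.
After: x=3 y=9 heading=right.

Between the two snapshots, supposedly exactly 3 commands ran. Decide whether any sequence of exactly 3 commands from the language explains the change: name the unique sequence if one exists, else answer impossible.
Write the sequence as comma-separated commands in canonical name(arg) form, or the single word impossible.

spin(left), straight(3), arc(right, 4)

key: still facing E at the end — net rotation zero over 3 steps
start: x=-1 y=2 heading=right
[1] after spin(left): x=-1 y=2 heading=up
[2] after straight(3): x=-1 y=5 heading=up
[3] after arc(right, 4): x=3 y=9 heading=right
no rival 3-sequence matches.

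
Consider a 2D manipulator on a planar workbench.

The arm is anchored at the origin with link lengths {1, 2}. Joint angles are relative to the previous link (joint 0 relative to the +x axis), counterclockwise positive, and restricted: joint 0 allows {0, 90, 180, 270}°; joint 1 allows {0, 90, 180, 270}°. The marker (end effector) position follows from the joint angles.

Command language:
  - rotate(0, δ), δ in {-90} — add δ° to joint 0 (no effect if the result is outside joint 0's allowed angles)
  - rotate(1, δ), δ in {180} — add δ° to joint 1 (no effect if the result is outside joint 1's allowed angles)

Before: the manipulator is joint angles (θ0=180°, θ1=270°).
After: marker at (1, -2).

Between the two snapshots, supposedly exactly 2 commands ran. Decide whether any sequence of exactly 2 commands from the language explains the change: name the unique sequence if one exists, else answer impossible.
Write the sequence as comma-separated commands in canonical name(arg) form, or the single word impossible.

start: joint angles (θ0=180°, θ1=270°)
step 1 (rotate(0, -90)): joint angles (θ0=90°, θ1=270°)
step 2 (rotate(0, -90)): joint angles (θ0=0°, θ1=270°)
uniquely the one of 4 2-step routes that fits.

rotate(0, -90), rotate(0, -90)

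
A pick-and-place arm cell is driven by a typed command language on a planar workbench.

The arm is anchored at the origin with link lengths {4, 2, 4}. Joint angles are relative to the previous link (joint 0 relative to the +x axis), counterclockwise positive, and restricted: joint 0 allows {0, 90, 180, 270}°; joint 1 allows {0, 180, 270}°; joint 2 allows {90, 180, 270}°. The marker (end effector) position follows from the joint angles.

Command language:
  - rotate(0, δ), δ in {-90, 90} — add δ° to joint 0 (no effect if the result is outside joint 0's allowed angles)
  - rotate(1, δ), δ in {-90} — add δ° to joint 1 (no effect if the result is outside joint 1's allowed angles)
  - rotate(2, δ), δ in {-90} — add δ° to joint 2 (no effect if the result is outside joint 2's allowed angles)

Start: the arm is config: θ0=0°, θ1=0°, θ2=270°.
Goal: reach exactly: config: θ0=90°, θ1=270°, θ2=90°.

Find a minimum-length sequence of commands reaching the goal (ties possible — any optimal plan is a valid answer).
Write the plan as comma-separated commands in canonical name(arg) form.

from: config: θ0=0°, θ1=0°, θ2=270°
t=1 rotate(1, -90) ⇒ config: θ0=0°, θ1=270°, θ2=270°
t=2 rotate(2, -90) ⇒ config: θ0=0°, θ1=270°, θ2=180°
t=3 rotate(2, -90) ⇒ config: θ0=0°, θ1=270°, θ2=90°
t=4 rotate(0, 90) ⇒ config: θ0=90°, θ1=270°, θ2=90°
no 3-step plan works, so 4 is optimal.

rotate(1, -90), rotate(2, -90), rotate(2, -90), rotate(0, 90)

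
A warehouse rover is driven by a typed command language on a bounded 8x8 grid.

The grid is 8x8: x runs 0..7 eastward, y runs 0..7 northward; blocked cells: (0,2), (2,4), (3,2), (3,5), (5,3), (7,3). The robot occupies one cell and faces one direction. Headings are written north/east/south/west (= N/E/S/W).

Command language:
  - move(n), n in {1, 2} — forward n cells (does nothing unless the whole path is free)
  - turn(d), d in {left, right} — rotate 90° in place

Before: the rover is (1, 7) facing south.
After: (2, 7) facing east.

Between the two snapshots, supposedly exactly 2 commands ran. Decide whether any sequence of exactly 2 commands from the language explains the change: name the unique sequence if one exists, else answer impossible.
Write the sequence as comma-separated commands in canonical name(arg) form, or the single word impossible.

turn(left), move(1)

key: cell and facing (now E) both changed — the 2 commands mix motion and turning
initial: (1, 7) facing south
t=1 turn(left) ⇒ (1, 7) facing east
t=2 move(1) ⇒ (2, 7) facing east
no rival 2-sequence matches.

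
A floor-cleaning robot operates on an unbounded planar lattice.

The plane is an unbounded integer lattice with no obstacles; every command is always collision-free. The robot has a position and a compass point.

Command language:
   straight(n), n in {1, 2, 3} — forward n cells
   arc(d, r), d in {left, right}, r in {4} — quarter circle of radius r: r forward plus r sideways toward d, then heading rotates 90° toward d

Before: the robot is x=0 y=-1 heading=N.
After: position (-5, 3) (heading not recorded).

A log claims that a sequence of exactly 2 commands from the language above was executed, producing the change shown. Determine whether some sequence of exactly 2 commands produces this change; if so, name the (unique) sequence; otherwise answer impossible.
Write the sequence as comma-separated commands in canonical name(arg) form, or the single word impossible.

arc(left, 4), straight(1)

key: order matters: swapping arc(left, 4) and straight(1) lands elsewhere
t0: x=0 y=-1 heading=N
[1] after arc(left, 4): x=-4 y=3 heading=W
[2] after straight(1): x=-5 y=3 heading=W
no rival 2-sequence matches.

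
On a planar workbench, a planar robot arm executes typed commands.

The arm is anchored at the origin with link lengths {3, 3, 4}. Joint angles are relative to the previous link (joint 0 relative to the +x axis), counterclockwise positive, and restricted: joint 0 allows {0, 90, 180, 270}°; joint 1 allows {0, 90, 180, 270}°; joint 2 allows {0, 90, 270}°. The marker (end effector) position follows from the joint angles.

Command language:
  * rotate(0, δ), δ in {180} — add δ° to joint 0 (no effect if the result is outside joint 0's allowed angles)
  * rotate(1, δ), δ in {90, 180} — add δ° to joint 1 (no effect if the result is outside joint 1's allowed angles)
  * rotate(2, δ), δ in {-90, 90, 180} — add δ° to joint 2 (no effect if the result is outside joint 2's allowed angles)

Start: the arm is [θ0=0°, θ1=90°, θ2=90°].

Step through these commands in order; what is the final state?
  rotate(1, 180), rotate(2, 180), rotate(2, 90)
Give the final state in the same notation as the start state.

begin: [θ0=0°, θ1=90°, θ2=90°]
step 1 (rotate(1, 180)): [θ0=0°, θ1=270°, θ2=90°]
step 2 (rotate(2, 180)): [θ0=0°, θ1=270°, θ2=270°]
step 3 (rotate(2, 90)): [θ0=0°, θ1=270°, θ2=0°]

[θ0=0°, θ1=270°, θ2=0°]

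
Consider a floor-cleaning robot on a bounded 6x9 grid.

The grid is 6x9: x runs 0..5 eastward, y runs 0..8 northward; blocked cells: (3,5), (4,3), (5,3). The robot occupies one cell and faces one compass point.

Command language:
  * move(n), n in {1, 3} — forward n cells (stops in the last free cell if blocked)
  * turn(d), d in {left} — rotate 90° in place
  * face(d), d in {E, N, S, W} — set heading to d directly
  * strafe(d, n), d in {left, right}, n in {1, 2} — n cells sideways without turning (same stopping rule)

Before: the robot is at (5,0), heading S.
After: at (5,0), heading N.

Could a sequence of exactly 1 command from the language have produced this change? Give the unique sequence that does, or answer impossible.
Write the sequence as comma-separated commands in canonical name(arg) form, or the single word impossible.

face(N)

key: (5,0) unchanged — the single command moves nothing
t0: at (5,0), heading S
t=1 face(N) ⇒ at (5,0), heading N
all 11 alternatives checked — unique.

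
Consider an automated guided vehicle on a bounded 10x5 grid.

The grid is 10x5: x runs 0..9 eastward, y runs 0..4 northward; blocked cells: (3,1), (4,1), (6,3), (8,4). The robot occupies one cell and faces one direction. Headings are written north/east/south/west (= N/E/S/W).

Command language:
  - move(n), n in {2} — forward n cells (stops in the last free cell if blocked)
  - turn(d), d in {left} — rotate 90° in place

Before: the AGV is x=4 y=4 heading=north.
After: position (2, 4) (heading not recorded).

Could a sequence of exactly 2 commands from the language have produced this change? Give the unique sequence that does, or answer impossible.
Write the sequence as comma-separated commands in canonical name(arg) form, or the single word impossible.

turn(left), move(2)

key: running move(2) before turn(left) would end elsewhere — order is forced
from: x=4 y=4 heading=north
t=1 turn(left) ⇒ x=4 y=4 heading=west
t=2 move(2) ⇒ x=2 y=4 heading=west
all 4 alternatives checked — unique.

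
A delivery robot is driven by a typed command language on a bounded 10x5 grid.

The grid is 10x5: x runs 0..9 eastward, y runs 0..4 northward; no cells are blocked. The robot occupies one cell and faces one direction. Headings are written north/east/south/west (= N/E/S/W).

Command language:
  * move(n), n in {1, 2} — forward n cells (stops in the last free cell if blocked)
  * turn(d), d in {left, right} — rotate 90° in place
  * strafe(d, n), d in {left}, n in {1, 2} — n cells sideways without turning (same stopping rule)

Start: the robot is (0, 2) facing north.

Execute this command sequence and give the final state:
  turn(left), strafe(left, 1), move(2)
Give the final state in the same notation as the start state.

initial: (0, 2) facing north
step 1 (turn(left)): (0, 2) facing west
step 2 (strafe(left, 1)): (0, 1) facing west
step 3 (move(2)): (0, 1) facing west

(0, 1) facing west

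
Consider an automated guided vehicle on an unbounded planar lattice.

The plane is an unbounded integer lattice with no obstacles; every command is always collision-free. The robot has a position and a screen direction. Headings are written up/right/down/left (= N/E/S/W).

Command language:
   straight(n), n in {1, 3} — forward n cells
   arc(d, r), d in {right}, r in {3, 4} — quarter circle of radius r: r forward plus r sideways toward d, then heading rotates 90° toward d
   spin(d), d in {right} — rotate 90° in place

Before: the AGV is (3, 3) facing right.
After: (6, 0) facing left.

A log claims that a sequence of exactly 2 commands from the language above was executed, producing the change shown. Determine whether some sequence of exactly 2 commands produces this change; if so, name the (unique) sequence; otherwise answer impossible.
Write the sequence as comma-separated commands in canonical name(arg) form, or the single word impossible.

arc(right, 3), spin(right)

key: cell and facing (now W) both changed — the 2 commands mix motion and turning
start: (3, 3) facing right
1. arc(right, 3) → (6, 0) facing down
2. spin(right) → (6, 0) facing left
uniquely the one of 25 2-step routes that fits.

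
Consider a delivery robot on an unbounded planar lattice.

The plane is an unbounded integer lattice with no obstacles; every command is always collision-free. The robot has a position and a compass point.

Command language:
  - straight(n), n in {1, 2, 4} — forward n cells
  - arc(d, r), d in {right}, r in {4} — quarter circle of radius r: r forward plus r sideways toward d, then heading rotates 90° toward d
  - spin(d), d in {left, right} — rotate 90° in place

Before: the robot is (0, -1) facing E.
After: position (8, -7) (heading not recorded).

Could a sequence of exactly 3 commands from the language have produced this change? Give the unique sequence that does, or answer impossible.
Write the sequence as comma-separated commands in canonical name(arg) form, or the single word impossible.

key: running straight(2) before straight(4) would end elsewhere — order is forced
initial: (0, -1) facing E
[1] after straight(4): (4, -1) facing E
[2] after arc(right, 4): (8, -5) facing S
[3] after straight(2): (8, -7) facing S
uniquely the one of 216 3-step routes that fits.

straight(4), arc(right, 4), straight(2)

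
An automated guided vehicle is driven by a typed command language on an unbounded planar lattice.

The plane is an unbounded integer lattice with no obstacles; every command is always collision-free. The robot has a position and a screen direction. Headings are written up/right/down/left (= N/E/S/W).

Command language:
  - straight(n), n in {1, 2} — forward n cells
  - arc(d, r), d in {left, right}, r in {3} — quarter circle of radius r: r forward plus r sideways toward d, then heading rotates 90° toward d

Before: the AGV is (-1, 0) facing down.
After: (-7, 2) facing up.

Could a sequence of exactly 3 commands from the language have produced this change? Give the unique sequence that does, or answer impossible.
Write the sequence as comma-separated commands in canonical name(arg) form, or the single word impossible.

arc(right, 3), arc(right, 3), straight(2)

key: position moved to (-7,2) AND the heading swung to N — translation plus rotation needed
initial: (-1, 0) facing down
[1] after arc(right, 3): (-4, -3) facing left
[2] after arc(right, 3): (-7, 0) facing up
[3] after straight(2): (-7, 2) facing up
no rival 3-sequence matches.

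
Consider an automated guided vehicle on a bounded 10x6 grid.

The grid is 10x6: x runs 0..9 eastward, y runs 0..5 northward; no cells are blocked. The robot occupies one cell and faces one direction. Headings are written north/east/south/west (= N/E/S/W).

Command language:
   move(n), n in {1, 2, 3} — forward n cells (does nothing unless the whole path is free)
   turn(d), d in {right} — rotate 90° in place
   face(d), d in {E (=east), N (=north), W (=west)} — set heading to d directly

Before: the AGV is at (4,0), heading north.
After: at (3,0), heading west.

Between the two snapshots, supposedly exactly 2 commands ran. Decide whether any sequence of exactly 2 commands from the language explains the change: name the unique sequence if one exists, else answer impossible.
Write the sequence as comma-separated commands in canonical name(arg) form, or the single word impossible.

key: order matters: swapping face(W) and move(1) lands elsewhere
begin: at (4,0), heading north
t=1 face(W) ⇒ at (4,0), heading west
t=2 move(1) ⇒ at (3,0), heading west
all 49 alternatives checked — unique.

face(W), move(1)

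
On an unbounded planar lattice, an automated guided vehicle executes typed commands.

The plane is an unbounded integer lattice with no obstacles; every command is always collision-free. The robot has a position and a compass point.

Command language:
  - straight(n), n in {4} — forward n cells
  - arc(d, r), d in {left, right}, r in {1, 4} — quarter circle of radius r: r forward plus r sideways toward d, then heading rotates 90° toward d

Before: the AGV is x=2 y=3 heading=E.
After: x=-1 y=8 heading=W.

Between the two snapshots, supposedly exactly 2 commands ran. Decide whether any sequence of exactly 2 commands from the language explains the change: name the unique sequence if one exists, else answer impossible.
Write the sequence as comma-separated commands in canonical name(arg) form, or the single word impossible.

key: cell and facing (now W) both changed — the 2 commands mix motion and turning
start: x=2 y=3 heading=E
t=1 arc(left, 1) ⇒ x=3 y=4 heading=N
t=2 arc(left, 4) ⇒ x=-1 y=8 heading=W
no other 2-command option fits: unique.

arc(left, 1), arc(left, 4)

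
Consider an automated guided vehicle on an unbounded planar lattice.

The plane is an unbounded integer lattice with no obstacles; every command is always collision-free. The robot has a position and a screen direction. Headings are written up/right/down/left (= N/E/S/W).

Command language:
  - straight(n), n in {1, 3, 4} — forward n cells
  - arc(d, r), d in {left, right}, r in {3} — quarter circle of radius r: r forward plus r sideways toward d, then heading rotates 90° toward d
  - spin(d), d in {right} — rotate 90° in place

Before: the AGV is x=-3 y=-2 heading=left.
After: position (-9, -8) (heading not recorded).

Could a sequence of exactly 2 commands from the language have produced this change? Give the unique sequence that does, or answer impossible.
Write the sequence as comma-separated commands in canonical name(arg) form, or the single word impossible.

arc(left, 3), arc(right, 3)

key: running arc(right, 3) before arc(left, 3) would end elsewhere — order is forced
t0: x=-3 y=-2 heading=left
step 1 (arc(left, 3)): x=-6 y=-5 heading=down
step 2 (arc(right, 3)): x=-9 y=-8 heading=left
uniquely the one of 36 2-step routes that fits.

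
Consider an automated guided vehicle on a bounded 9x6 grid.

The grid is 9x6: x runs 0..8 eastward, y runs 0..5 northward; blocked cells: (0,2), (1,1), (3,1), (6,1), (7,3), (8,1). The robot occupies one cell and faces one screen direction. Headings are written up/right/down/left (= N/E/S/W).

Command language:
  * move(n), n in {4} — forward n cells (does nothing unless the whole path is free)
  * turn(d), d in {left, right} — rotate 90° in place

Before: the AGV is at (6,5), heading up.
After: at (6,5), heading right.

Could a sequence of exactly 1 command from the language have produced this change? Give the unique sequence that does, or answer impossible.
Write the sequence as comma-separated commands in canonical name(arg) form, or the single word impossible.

key: (6,5) unchanged — the single command moves nothing
t0: at (6,5), heading up
t=1 turn(right) ⇒ at (6,5), heading right
all 3 alternatives checked — unique.

turn(right)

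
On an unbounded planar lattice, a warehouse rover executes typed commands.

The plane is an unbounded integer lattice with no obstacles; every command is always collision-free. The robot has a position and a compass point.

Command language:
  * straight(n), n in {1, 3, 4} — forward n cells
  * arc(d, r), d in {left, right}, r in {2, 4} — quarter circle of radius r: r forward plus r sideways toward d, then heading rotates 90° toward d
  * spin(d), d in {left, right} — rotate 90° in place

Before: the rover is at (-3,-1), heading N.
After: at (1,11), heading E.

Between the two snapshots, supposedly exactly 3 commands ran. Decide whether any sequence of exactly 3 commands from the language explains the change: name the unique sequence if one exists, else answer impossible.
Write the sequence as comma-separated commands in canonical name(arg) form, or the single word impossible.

straight(4), straight(4), arc(right, 4)

key: running arc(right, 4) before straight(4) would end elsewhere — order is forced
start: at (-3,-1), heading N
[1] after straight(4): at (-3,3), heading N
[2] after straight(4): at (-3,7), heading N
[3] after arc(right, 4): at (1,11), heading E
no other 3-command option fits: unique.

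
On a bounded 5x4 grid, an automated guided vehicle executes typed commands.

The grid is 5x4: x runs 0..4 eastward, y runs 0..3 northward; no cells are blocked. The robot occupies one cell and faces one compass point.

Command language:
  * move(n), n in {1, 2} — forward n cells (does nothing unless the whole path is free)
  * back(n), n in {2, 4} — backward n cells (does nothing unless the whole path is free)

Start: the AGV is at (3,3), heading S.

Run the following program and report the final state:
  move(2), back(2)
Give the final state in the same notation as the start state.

initial: at (3,3), heading S
step 1 (move(2)): at (3,1), heading S
step 2 (back(2)): at (3,3), heading S

at (3,3), heading S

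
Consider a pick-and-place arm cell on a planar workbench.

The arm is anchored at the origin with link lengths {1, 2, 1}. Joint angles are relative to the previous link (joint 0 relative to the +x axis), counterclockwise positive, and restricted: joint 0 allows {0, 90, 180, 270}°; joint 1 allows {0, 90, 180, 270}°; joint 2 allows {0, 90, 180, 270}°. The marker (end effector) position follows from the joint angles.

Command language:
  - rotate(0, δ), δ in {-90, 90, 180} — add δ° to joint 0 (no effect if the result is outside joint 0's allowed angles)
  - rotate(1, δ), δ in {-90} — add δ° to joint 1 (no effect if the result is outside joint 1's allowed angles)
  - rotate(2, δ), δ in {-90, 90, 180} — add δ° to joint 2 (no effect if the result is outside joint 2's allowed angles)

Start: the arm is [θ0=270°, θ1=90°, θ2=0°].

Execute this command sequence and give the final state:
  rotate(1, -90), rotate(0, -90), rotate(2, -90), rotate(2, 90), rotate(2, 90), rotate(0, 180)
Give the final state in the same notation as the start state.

start: [θ0=270°, θ1=90°, θ2=0°]
t=1 rotate(1, -90) ⇒ [θ0=270°, θ1=0°, θ2=0°]
t=2 rotate(0, -90) ⇒ [θ0=180°, θ1=0°, θ2=0°]
t=3 rotate(2, -90) ⇒ [θ0=180°, θ1=0°, θ2=270°]
t=4 rotate(2, 90) ⇒ [θ0=180°, θ1=0°, θ2=0°]
t=5 rotate(2, 90) ⇒ [θ0=180°, θ1=0°, θ2=90°]
t=6 rotate(0, 180) ⇒ [θ0=0°, θ1=0°, θ2=90°]

[θ0=0°, θ1=0°, θ2=90°]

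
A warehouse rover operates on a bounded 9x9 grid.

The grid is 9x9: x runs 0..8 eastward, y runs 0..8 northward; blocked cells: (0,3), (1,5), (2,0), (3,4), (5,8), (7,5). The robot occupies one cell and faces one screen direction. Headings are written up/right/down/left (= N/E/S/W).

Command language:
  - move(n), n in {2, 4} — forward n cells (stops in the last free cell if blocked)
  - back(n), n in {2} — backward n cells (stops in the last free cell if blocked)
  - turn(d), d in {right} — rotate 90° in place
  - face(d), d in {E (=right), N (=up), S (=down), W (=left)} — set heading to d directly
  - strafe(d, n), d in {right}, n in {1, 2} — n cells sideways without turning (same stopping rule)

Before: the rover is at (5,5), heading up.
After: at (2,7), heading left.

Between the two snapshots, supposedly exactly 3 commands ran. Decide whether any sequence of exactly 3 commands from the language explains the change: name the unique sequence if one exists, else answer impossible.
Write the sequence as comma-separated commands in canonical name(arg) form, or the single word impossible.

key: cell and facing (now W) both changed — the 3 commands mix motion and turning
start: at (5,5), heading up
step 1 (face(W)): at (5,5), heading left
step 2 (move(4)): at (2,5), heading left
step 3 (strafe(right, 2)): at (2,7), heading left
uniquely the one of 1000 3-step routes that fits.

face(W), move(4), strafe(right, 2)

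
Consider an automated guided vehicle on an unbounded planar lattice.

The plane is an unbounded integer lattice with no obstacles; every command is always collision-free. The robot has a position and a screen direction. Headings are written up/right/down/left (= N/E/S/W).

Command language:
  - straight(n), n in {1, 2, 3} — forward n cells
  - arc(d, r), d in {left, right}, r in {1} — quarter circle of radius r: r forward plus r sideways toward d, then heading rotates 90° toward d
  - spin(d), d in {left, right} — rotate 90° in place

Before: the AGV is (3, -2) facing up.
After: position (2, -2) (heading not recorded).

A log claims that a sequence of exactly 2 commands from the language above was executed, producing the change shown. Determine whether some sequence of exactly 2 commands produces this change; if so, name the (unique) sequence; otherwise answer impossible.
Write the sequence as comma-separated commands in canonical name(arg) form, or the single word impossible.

spin(left), straight(1)

key: running straight(1) before spin(left) would end elsewhere — order is forced
initial: (3, -2) facing up
1. spin(left) → (3, -2) facing left
2. straight(1) → (2, -2) facing left
all 49 alternatives checked — unique.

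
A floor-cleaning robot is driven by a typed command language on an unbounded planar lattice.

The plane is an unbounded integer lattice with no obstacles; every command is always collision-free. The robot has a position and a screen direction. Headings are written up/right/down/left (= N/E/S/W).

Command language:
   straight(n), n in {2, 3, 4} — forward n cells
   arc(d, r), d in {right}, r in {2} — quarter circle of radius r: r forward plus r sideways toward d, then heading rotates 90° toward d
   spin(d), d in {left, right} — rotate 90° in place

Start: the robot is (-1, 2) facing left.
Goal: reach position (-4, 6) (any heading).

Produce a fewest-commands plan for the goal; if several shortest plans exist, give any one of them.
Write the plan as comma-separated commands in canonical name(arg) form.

straight(3), arc(right, 2), arc(right, 2)

t0: (-1, 2) facing left
t=1 straight(3) ⇒ (-4, 2) facing left
t=2 arc(right, 2) ⇒ (-6, 4) facing up
t=3 arc(right, 2) ⇒ (-4, 6) facing right
no 2-step plan works, so 3 is optimal.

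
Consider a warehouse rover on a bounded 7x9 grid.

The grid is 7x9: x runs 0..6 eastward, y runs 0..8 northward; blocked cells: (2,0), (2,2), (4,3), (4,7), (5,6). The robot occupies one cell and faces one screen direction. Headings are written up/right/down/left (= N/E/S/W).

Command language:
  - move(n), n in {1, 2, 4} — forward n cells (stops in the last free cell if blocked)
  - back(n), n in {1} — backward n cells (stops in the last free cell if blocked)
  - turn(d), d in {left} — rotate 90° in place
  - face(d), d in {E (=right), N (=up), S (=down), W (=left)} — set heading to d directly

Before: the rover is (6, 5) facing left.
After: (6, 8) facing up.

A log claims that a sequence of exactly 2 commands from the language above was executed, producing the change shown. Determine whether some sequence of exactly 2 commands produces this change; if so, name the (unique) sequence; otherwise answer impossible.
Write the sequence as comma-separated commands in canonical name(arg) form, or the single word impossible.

key: position moved to (6,8) AND the heading swung to N — translation plus rotation needed
begin: (6, 5) facing left
1. face(N) → (6, 5) facing up
2. move(4) → (6, 8) facing up
all 81 alternatives checked — unique.

face(N), move(4)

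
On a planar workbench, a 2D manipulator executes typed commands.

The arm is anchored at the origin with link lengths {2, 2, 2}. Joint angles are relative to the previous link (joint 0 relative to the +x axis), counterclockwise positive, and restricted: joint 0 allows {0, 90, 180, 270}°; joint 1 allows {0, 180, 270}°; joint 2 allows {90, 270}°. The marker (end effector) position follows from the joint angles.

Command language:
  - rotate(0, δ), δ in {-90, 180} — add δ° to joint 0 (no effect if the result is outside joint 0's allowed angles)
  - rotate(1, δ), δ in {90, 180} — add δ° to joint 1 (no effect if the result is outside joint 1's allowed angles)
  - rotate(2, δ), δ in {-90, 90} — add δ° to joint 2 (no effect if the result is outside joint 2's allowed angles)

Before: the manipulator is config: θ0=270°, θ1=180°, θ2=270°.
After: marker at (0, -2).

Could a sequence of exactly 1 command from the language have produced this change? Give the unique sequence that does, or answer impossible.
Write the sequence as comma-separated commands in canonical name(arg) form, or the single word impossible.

start: config: θ0=270°, θ1=180°, θ2=270°
step 1 (rotate(0, -90)): config: θ0=180°, θ1=180°, θ2=270°
no other 1-command option fits: unique.

rotate(0, -90)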